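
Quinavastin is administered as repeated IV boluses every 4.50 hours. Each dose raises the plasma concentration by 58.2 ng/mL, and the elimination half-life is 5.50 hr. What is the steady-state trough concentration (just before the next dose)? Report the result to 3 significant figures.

76.3 ng/mL

k = ln 2 / 5.50 = 0.1260 hr⁻¹
Fraction remaining after one interval: e^(−kτ) = e^(−0.1260 × 4.50) = 0.5672
R = 1 / (1 − 0.5672) = 2.310
Css,max = 58.2 × 2.310 = 134.5 ng/mL
Css,min = Css,max × e^(−kτ) = 134.5 × 0.5672 ≈ 76.3 ng/mL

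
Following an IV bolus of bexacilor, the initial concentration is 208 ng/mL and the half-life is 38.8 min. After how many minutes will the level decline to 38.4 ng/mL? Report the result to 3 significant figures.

k = ln 2 / 38.8 = 0.01786 min⁻¹
C(t) = C₀ e^(−kt)  ⇒  t = ln(C₀/C) / k
t = ln(208/38.4) / 0.01786 = 1.689 / 0.01786 ≈ 94.6 minutes

94.6 minutes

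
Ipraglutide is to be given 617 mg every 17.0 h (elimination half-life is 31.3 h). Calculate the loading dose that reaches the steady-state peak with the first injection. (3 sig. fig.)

1970 mg

k = ln 2 / 31.3 = 0.02215 h⁻¹
Accumulation ratio R = 1 / (1 − e^(−kτ)) = 1 / (1 − e^(−0.02215×17.0)) = 1 / (1 − 0.6863) = 3.188
Loading dose = maintenance dose × R = 617 × 3.188 ≈ 1970 mg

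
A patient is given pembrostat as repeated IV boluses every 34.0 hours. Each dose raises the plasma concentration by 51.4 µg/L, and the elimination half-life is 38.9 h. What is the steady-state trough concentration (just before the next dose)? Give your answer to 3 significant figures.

61.7 µg/L

k = ln 2 / 38.9 = 0.01782 h⁻¹
Fraction remaining after one interval: e^(−kτ) = e^(−0.01782 × 34.0) = 0.5456
R = 1 / (1 − 0.5456) = 2.201
Css,max = 51.4 × 2.201 = 113.1 µg/L
Css,min = Css,max × e^(−kτ) = 113.1 × 0.5456 ≈ 61.7 µg/L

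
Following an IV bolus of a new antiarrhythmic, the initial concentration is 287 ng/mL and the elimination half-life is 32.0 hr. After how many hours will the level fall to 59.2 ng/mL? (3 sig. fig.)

k = ln 2 / 32.0 = 0.02166 hr⁻¹
C(t) = C₀ e^(−kt)  ⇒  t = ln(C₀/C) / k
t = ln(287/59.2) / 0.02166 = 1.579 / 0.02166 ≈ 72.9 hours

72.9 hours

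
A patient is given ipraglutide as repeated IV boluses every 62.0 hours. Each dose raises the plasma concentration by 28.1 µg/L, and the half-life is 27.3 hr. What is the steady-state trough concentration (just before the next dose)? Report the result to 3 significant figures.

7.34 µg/L

k = ln 2 / 27.3 = 0.02539 hr⁻¹
Fraction remaining after one interval: e^(−kτ) = e^(−0.02539 × 62.0) = 0.2072
R = 1 / (1 − 0.2072) = 1.261
Css,max = 28.1 × 1.261 = 35.44 µg/L
Css,min = Css,max × e^(−kτ) = 35.44 × 0.2072 ≈ 7.34 µg/L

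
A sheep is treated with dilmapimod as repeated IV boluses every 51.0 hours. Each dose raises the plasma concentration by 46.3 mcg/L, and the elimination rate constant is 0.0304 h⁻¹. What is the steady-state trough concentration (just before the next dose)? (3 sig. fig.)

12.5 mcg/L

Fraction remaining after one interval: e^(−kτ) = e^(−0.03040 × 51.0) = 0.2122
R = 1 / (1 − 0.2122) = 1.269
Css,max = 46.3 × 1.269 = 58.77 mcg/L
Css,min = Css,max × e^(−kτ) = 58.77 × 0.2122 ≈ 12.5 mcg/L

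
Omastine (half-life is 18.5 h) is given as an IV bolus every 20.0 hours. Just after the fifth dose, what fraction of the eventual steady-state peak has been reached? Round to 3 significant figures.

k = ln 2 / 18.5 = 0.03747 h⁻¹
f_n = 1 − e^(−nkτ) = 1 − e^(−5 × 0.03747 × 20.0) = 1 − e^(−3.747) = 1 − 0.02359 ≈ 0.976

0.976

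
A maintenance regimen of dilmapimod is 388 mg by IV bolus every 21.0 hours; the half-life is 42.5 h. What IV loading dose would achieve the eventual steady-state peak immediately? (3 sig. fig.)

1340 mg

k = ln 2 / 42.5 = 0.01631 h⁻¹
Accumulation ratio R = 1 / (1 − e^(−kτ)) = 1 / (1 − e^(−0.01631×21.0)) = 1 / (1 − 0.7100) = 3.448
Loading dose = maintenance dose × R = 388 × 3.448 ≈ 1340 mg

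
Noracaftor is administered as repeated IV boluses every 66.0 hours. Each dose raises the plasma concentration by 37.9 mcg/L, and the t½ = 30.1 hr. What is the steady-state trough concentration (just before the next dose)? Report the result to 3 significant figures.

k = ln 2 / 30.1 = 0.02303 hr⁻¹
Fraction remaining after one interval: e^(−kτ) = e^(−0.02303 × 66.0) = 0.2187
R = 1 / (1 − 0.2187) = 1.280
Css,max = 37.9 × 1.280 = 48.51 mcg/L
Css,min = Css,max × e^(−kτ) = 48.51 × 0.2187 ≈ 10.6 mcg/L

10.6 mcg/L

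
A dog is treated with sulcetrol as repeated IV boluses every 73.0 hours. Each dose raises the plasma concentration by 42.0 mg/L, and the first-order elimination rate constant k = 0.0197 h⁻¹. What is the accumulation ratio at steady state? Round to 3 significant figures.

Fraction remaining after one interval: e^(−kτ) = e^(−0.01970 × 73.0) = 0.2374
R = 1 / (1 − 0.2374) = 1 / 0.7626 ≈ 1.31

1.31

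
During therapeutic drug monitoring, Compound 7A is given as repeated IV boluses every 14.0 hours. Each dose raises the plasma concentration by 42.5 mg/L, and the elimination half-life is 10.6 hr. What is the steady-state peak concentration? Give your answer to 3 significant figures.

70.9 mg/L

k = ln 2 / 10.6 = 0.06539 hr⁻¹
Fraction remaining after one interval: e^(−kτ) = e^(−0.06539 × 14.0) = 0.4003
R = 1 / (1 − 0.4003) = 1.668
Css,max = 42.5 × 1.668 ≈ 70.9 mg/L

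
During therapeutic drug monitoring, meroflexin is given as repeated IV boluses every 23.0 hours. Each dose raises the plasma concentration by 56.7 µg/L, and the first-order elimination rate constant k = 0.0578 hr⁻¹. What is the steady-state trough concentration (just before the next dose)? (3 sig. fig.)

Fraction remaining after one interval: e^(−kτ) = e^(−0.05780 × 23.0) = 0.2646
R = 1 / (1 − 0.2646) = 1.360
Css,max = 56.7 × 1.360 = 77.10 µg/L
Css,min = Css,max × e^(−kτ) = 77.10 × 0.2646 ≈ 20.4 µg/L

20.4 µg/L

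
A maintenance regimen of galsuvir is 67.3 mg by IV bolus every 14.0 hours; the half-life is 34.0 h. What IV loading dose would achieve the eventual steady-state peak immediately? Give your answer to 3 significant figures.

k = ln 2 / 34.0 = 0.02039 h⁻¹
Accumulation ratio R = 1 / (1 − e^(−kτ)) = 1 / (1 − e^(−0.02039×14.0)) = 1 / (1 − 0.7517) = 4.027
Loading dose = maintenance dose × R = 67.3 × 4.027 ≈ 271 mg

271 mg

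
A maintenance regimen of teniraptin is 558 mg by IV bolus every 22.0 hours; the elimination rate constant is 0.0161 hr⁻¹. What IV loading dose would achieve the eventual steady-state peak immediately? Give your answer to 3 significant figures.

Accumulation ratio R = 1 / (1 − e^(−kτ)) = 1 / (1 − e^(−0.01610×22.0)) = 1 / (1 − 0.7017) = 3.353
Loading dose = maintenance dose × R = 558 × 3.353 ≈ 1870 mg

1870 mg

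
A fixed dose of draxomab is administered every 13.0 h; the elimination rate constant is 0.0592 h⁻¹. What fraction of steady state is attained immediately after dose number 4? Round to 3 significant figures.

f_n = 1 − e^(−nkτ) = 1 − e^(−4 × 0.05920 × 13.0) = 1 − e^(−3.078) = 1 − 0.04603 ≈ 0.954

0.954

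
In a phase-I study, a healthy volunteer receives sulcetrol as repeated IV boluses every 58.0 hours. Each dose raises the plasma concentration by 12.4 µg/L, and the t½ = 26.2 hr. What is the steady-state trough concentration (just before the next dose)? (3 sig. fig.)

k = ln 2 / 26.2 = 0.02646 hr⁻¹
Fraction remaining after one interval: e^(−kτ) = e^(−0.02646 × 58.0) = 0.2156
R = 1 / (1 − 0.2156) = 1.275
Css,max = 12.4 × 1.275 = 15.81 µg/L
Css,min = Css,max × e^(−kτ) = 15.81 × 0.2156 ≈ 3.41 µg/L

3.41 µg/L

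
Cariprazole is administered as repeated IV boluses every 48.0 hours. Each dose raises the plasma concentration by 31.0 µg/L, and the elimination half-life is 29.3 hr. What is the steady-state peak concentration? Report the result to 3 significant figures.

k = ln 2 / 29.3 = 0.02366 hr⁻¹
Fraction remaining after one interval: e^(−kτ) = e^(−0.02366 × 48.0) = 0.3213
R = 1 / (1 − 0.3213) = 1.473
Css,max = 31.0 × 1.473 ≈ 45.7 µg/L

45.7 µg/L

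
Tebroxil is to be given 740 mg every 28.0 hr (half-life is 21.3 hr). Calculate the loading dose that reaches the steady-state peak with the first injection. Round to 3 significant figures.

k = ln 2 / 21.3 = 0.03254 hr⁻¹
Accumulation ratio R = 1 / (1 − e^(−kτ)) = 1 / (1 − e^(−0.03254×28.0)) = 1 / (1 − 0.4020) = 1.672
Loading dose = maintenance dose × R = 740 × 1.672 ≈ 1240 mg

1240 mg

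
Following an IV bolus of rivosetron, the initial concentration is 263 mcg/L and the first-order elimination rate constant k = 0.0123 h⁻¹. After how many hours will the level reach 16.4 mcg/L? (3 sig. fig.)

226 hours

C(t) = C₀ e^(−kt)  ⇒  t = ln(C₀/C) / k
t = ln(263/16.4) / 0.01230 = 2.775 / 0.01230 ≈ 226 hours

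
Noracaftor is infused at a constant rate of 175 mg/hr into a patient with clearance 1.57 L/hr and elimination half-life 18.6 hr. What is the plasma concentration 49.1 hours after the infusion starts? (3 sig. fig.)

Css = rate / CL = 175 / 1.57 = 111.5 µg/mL
k = ln 2 / 18.6 = 0.03727 hr⁻¹
C(t) = Css (1 − e^(−kt)) = 111.5 × (1 − e^(−1.830)) = 111.5 × 0.8395 ≈ 93.6 µg/mL

93.6 µg/mL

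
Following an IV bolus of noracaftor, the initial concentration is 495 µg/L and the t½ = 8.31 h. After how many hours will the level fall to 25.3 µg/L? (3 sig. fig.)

k = ln 2 / 8.31 = 0.08341 h⁻¹
C(t) = C₀ e^(−kt)  ⇒  t = ln(C₀/C) / k
t = ln(495/25.3) / 0.08341 = 2.974 / 0.08341 ≈ 35.7 hours

35.7 hours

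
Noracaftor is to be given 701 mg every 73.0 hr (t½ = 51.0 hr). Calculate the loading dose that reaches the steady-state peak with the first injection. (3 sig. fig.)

1110 mg

k = ln 2 / 51.0 = 0.01359 hr⁻¹
Accumulation ratio R = 1 / (1 − e^(−kτ)) = 1 / (1 − e^(−0.01359×73.0)) = 1 / (1 − 0.3708) = 1.589
Loading dose = maintenance dose × R = 701 × 1.589 ≈ 1110 mg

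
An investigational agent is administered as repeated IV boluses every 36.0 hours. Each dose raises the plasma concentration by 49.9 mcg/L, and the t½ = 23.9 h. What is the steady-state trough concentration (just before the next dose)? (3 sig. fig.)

27.1 mcg/L

k = ln 2 / 23.9 = 0.02900 h⁻¹
Fraction remaining after one interval: e^(−kτ) = e^(−0.02900 × 36.0) = 0.3520
R = 1 / (1 − 0.3520) = 1.543
Css,max = 49.9 × 1.543 = 77.01 mcg/L
Css,min = Css,max × e^(−kτ) = 77.01 × 0.3520 ≈ 27.1 mcg/L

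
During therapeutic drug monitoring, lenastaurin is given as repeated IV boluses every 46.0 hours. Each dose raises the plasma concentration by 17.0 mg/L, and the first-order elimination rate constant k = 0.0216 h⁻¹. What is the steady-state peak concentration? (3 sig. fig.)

27.0 mg/L

Fraction remaining after one interval: e^(−kτ) = e^(−0.02160 × 46.0) = 0.3702
R = 1 / (1 − 0.3702) = 1.588
Css,max = 17.0 × 1.588 ≈ 27.0 mg/L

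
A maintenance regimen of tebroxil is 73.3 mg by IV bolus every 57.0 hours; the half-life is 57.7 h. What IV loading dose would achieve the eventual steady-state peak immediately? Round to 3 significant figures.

148 mg

k = ln 2 / 57.7 = 0.01201 h⁻¹
Accumulation ratio R = 1 / (1 − e^(−kτ)) = 1 / (1 − e^(−0.01201×57.0)) = 1 / (1 − 0.5042) = 2.017
Loading dose = maintenance dose × R = 73.3 × 2.017 ≈ 148 mg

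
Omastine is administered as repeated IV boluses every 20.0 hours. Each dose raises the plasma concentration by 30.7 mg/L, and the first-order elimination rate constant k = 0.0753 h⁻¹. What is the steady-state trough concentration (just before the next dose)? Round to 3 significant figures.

8.75 mg/L

Fraction remaining after one interval: e^(−kτ) = e^(−0.07530 × 20.0) = 0.2218
R = 1 / (1 − 0.2218) = 1.285
Css,max = 30.7 × 1.285 = 39.45 mg/L
Css,min = Css,max × e^(−kτ) = 39.45 × 0.2218 ≈ 8.75 mg/L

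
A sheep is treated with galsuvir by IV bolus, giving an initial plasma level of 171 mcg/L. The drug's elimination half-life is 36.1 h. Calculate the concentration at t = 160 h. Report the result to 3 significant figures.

k = ln 2 / 36.1 = 0.01920 h⁻¹
160 h is 4.432 half-lives, so C = 171 × (1/2)^4.432 = 171 × 0.04632 ≈ 7.92 mcg/L

7.92 mcg/L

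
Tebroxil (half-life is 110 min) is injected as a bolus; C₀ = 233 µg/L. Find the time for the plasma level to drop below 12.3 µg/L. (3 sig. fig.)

467 minutes

k = ln 2 / 110 = 0.006301 min⁻¹
C(t) = C₀ e^(−kt)  ⇒  t = ln(C₀/C) / k
t = ln(233/12.3) / 0.006301 = 2.941 / 0.006301 ≈ 467 minutes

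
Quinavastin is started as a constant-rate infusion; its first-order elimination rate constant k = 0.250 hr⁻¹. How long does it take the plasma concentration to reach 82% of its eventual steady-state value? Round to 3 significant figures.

6.86 hours

f = 1 − e^(−kt)  ⇒  t = −ln(1 − f) / k
t = −ln(1 − 0.82) / 0.2500 = 1.715 / 0.2500 ≈ 6.86 hours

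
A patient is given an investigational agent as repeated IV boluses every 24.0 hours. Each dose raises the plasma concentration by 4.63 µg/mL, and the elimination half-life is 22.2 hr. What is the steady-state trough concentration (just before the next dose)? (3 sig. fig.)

k = ln 2 / 22.2 = 0.03122 hr⁻¹
Fraction remaining after one interval: e^(−kτ) = e^(−0.03122 × 24.0) = 0.4727
R = 1 / (1 − 0.4727) = 1.896
Css,max = 4.63 × 1.896 = 8.780 µg/mL
Css,min = Css,max × e^(−kτ) = 8.780 × 0.4727 ≈ 4.15 µg/mL

4.15 µg/mL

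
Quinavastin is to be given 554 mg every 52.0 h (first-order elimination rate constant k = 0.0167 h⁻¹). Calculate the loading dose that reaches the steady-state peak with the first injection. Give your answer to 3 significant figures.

955 mg

Accumulation ratio R = 1 / (1 − e^(−kτ)) = 1 / (1 − e^(−0.01670×52.0)) = 1 / (1 − 0.4196) = 1.723
Loading dose = maintenance dose × R = 554 × 1.723 ≈ 955 mg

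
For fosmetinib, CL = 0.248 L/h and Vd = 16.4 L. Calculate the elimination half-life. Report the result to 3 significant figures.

k = CL / V = 0.248 / 16.4 = 0.01512 h⁻¹
t½ = ln 2 / k = ln 2 / 0.01512 ≈ 45.8 hours

45.8 hours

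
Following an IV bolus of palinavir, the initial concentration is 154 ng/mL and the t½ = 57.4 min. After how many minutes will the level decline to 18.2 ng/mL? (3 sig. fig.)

k = ln 2 / 57.4 = 0.01208 min⁻¹
C(t) = C₀ e^(−kt)  ⇒  t = ln(C₀/C) / k
t = ln(154/18.2) / 0.01208 = 2.136 / 0.01208 ≈ 177 minutes

177 minutes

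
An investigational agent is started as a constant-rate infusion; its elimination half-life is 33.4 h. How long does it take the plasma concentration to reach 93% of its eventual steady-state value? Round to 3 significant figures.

128 hours

k = ln 2 / 33.4 = 0.02075 h⁻¹
f = 1 − e^(−kt)  ⇒  t = −ln(1 − f) / k
t = −ln(1 − 0.93) / 0.02075 = 2.659 / 0.02075 ≈ 128 hours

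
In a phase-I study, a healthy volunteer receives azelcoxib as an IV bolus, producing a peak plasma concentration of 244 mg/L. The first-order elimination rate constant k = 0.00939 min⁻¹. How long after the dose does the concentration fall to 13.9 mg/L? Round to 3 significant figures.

C(t) = C₀ e^(−kt)  ⇒  t = ln(C₀/C) / k
t = ln(244/13.9) / 0.009390 = 2.865 / 0.009390 ≈ 305 minutes

305 minutes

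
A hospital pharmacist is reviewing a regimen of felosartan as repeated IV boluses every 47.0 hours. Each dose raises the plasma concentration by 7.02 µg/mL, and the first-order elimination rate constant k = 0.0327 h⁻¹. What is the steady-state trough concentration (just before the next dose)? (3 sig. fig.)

1.92 µg/mL

Fraction remaining after one interval: e^(−kτ) = e^(−0.03270 × 47.0) = 0.2150
R = 1 / (1 − 0.2150) = 1.274
Css,max = 7.02 × 1.274 = 8.943 µg/mL
Css,min = Css,max × e^(−kτ) = 8.943 × 0.2150 ≈ 1.92 µg/mL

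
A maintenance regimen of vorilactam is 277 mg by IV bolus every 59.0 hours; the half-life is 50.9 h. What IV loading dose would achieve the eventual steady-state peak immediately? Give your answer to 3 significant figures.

k = ln 2 / 50.9 = 0.01362 h⁻¹
Accumulation ratio R = 1 / (1 − e^(−kτ)) = 1 / (1 − e^(−0.01362×59.0)) = 1 / (1 − 0.4478) = 1.811
Loading dose = maintenance dose × R = 277 × 1.811 ≈ 502 mg

502 mg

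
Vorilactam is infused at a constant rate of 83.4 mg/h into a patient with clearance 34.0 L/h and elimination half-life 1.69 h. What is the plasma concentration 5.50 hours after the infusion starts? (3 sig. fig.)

Css = rate / CL = 83.4 / 34.0 = 2.453 µg/mL
k = ln 2 / 1.69 = 0.4101 h⁻¹
C(t) = Css (1 − e^(−kt)) = 2.453 × (1 − e^(−2.256)) = 2.453 × 0.8952 ≈ 2.20 µg/mL

2.20 µg/mL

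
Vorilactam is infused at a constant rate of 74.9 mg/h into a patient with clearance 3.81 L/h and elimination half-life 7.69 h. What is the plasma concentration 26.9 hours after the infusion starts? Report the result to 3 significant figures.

17.9 µg/mL

Css = rate / CL = 74.9 / 3.81 = 19.66 µg/mL
k = ln 2 / 7.69 = 0.09014 h⁻¹
C(t) = Css (1 − e^(−kt)) = 19.66 × (1 − e^(−2.425)) = 19.66 × 0.9115 ≈ 17.9 µg/mL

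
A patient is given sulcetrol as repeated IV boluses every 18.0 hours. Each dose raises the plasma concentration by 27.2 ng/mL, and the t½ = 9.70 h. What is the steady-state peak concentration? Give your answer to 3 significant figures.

37.6 ng/mL

k = ln 2 / 9.70 = 0.07146 h⁻¹
Fraction remaining after one interval: e^(−kτ) = e^(−0.07146 × 18.0) = 0.2763
R = 1 / (1 − 0.2763) = 1.382
Css,max = 27.2 × 1.382 ≈ 37.6 ng/mL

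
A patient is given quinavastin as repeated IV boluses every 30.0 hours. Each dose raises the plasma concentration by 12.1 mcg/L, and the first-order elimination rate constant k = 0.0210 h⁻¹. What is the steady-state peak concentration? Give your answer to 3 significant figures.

Fraction remaining after one interval: e^(−kτ) = e^(−0.02100 × 30.0) = 0.5326
R = 1 / (1 − 0.5326) = 2.139
Css,max = 12.1 × 2.139 ≈ 25.9 mcg/L

25.9 mcg/L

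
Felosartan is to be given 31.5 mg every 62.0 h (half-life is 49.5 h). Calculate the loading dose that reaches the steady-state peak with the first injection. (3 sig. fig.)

54.3 mg

k = ln 2 / 49.5 = 0.01400 h⁻¹
Accumulation ratio R = 1 / (1 − e^(−kτ)) = 1 / (1 − e^(−0.01400×62.0)) = 1 / (1 − 0.4197) = 1.723
Loading dose = maintenance dose × R = 31.5 × 1.723 ≈ 54.3 mg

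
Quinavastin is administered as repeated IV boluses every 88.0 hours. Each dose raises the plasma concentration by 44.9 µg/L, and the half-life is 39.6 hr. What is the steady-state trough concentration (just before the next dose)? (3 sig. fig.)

k = ln 2 / 39.6 = 0.01750 hr⁻¹
Fraction remaining after one interval: e^(−kτ) = e^(−0.01750 × 88.0) = 0.2143
R = 1 / (1 − 0.2143) = 1.273
Css,max = 44.9 × 1.273 = 57.15 µg/L
Css,min = Css,max × e^(−kτ) = 57.15 × 0.2143 ≈ 12.2 µg/L

12.2 µg/L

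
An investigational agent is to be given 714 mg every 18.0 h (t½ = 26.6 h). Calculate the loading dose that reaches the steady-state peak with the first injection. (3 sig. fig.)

k = ln 2 / 26.6 = 0.02606 h⁻¹
Accumulation ratio R = 1 / (1 − e^(−kτ)) = 1 / (1 − e^(−0.02606×18.0)) = 1 / (1 − 0.6256) = 2.671
Loading dose = maintenance dose × R = 714 × 2.671 ≈ 1910 mg

1910 mg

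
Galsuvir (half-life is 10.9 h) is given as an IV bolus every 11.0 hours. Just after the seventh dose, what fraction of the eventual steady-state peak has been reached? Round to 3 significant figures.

0.993

k = ln 2 / 10.9 = 0.06359 h⁻¹
f_n = 1 − e^(−nkτ) = 1 − e^(−7 × 0.06359 × 11.0) = 1 − e^(−4.897) = 1 − 0.007472 ≈ 0.993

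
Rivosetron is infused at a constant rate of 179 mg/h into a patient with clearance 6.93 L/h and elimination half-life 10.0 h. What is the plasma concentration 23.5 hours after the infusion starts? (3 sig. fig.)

20.8 mg/L

Css = rate / CL = 179 / 6.93 = 25.83 mg/L
k = ln 2 / 10.0 = 0.06931 h⁻¹
C(t) = Css (1 − e^(−kt)) = 25.83 × (1 − e^(−1.629)) = 25.83 × 0.8039 ≈ 20.8 mg/L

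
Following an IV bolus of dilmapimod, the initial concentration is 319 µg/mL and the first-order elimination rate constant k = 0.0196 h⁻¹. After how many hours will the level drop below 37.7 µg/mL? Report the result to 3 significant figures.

109 hours

C(t) = C₀ e^(−kt)  ⇒  t = ln(C₀/C) / k
t = ln(319/37.7) / 0.01960 = 2.136 / 0.01960 ≈ 109 hours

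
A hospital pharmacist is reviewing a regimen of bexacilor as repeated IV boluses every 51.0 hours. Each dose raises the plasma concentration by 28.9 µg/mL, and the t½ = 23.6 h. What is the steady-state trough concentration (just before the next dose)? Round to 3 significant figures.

8.32 µg/mL

k = ln 2 / 23.6 = 0.02937 h⁻¹
Fraction remaining after one interval: e^(−kτ) = e^(−0.02937 × 51.0) = 0.2236
R = 1 / (1 − 0.2236) = 1.288
Css,max = 28.9 × 1.288 = 37.22 µg/mL
Css,min = Css,max × e^(−kτ) = 37.22 × 0.2236 ≈ 8.32 µg/mL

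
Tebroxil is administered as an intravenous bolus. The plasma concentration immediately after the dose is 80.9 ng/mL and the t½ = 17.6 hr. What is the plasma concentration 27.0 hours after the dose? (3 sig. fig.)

k = ln 2 / 17.6 = 0.03938 hr⁻¹
C(t) = C₀ e^(−kt) = 80.9 × e^(−0.03938 × 27.0) = 80.9 × e^(−1.063) = 80.9 × 0.3453 ≈ 27.9 ng/mL

27.9 ng/mL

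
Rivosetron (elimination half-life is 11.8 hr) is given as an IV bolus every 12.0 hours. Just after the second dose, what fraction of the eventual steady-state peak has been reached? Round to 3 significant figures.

k = ln 2 / 11.8 = 0.05874 hr⁻¹
f_n = 1 − e^(−nkτ) = 1 − e^(−2 × 0.05874 × 12.0) = 1 − e^(−1.410) = 1 − 0.2442 ≈ 0.756

0.756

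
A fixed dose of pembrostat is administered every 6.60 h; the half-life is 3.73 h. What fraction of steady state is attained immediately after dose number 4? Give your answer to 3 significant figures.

0.993

k = ln 2 / 3.73 = 0.1858 h⁻¹
f_n = 1 − e^(−nkτ) = 1 − e^(−4 × 0.1858 × 6.60) = 1 − e^(−4.906) = 1 − 0.007403 ≈ 0.993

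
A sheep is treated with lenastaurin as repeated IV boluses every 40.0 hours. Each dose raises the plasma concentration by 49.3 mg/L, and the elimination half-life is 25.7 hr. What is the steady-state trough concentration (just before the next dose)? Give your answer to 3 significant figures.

25.4 mg/L

k = ln 2 / 25.7 = 0.02697 hr⁻¹
Fraction remaining after one interval: e^(−kτ) = e^(−0.02697 × 40.0) = 0.3400
R = 1 / (1 − 0.3400) = 1.515
Css,max = 49.3 × 1.515 = 74.70 mg/L
Css,min = Css,max × e^(−kτ) = 74.70 × 0.3400 ≈ 25.4 mg/L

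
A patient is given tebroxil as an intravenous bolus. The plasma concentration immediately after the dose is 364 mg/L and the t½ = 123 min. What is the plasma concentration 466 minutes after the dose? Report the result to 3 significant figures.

k = ln 2 / 123 = 0.005635 min⁻¹
C(t) = C₀ e^(−kt) = 364 × e^(−0.005635 × 466) = 364 × e^(−2.626) = 364 × 0.07236 ≈ 26.3 mg/L

26.3 mg/L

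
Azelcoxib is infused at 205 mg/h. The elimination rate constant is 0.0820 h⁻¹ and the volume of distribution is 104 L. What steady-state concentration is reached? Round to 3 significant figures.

24.0 µg/mL

CL = k · V = 0.0820 × 104 = 8.528 L/h
Css = rate / CL = 205 / 8.528 ≈ 24.0 µg/mL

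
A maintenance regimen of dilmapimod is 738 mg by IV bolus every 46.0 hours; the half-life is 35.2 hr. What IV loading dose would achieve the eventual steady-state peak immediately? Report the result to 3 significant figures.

1240 mg

k = ln 2 / 35.2 = 0.01969 hr⁻¹
Accumulation ratio R = 1 / (1 − e^(−kτ)) = 1 / (1 − e^(−0.01969×46.0)) = 1 / (1 − 0.4042) = 1.678
Loading dose = maintenance dose × R = 738 × 1.678 ≈ 1240 mg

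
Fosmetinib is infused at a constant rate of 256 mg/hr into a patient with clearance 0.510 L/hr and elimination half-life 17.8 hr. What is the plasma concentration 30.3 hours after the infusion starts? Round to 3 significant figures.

Css = rate / CL = 256 / 0.510 = 502.0 mg/L
k = ln 2 / 17.8 = 0.03894 hr⁻¹
C(t) = Css (1 − e^(−kt)) = 502.0 × (1 − e^(−1.180)) = 502.0 × 0.6927 ≈ 348 mg/L

348 mg/L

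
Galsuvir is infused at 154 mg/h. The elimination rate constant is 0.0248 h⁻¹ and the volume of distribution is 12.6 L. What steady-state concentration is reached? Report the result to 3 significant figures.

CL = k · V = 0.0248 × 12.6 = 0.3125 L/h
Css = rate / CL = 154 / 0.3125 ≈ 493 µg/mL

493 µg/mL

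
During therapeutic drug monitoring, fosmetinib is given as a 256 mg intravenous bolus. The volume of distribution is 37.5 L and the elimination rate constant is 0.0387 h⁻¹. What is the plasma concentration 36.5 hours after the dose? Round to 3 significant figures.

C₀ = dose / V = 256 / 37.5 = 6.827 µg/mL
C(t) = C₀ e^(−kt) = 6.827 × e^(−0.03870 × 36.5) = 6.827 × e^(−1.413) = 6.827 × 0.2435 ≈ 1.66 µg/mL

1.66 µg/mL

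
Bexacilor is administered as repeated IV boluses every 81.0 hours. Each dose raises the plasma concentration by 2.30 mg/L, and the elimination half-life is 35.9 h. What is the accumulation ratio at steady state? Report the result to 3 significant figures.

k = ln 2 / 35.9 = 0.01931 h⁻¹
Fraction remaining after one interval: e^(−kτ) = e^(−0.01931 × 81.0) = 0.2093
R = 1 / (1 − 0.2093) = 1 / 0.7907 ≈ 1.26

1.26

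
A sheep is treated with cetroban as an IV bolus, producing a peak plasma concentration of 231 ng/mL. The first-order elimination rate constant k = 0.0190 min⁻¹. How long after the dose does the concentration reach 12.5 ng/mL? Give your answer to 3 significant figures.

C(t) = C₀ e^(−kt)  ⇒  t = ln(C₀/C) / k
t = ln(231/12.5) / 0.01900 = 2.917 / 0.01900 ≈ 154 minutes

154 minutes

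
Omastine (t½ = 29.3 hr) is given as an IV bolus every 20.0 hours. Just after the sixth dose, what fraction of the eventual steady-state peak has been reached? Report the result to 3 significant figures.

0.942

k = ln 2 / 29.3 = 0.02366 hr⁻¹
f_n = 1 − e^(−nkτ) = 1 − e^(−6 × 0.02366 × 20.0) = 1 − e^(−2.839) = 1 − 0.05849 ≈ 0.942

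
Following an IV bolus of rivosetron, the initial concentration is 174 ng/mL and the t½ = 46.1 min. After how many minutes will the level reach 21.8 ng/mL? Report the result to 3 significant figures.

138 minutes

k = ln 2 / 46.1 = 0.01504 min⁻¹
C(t) = C₀ e^(−kt)  ⇒  t = ln(C₀/C) / k
t = ln(174/21.8) / 0.01504 = 2.077 / 0.01504 ≈ 138 minutes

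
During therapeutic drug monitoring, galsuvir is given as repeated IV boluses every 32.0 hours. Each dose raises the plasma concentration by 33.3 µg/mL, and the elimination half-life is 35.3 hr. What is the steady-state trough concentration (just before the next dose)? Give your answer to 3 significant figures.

k = ln 2 / 35.3 = 0.01964 hr⁻¹
Fraction remaining after one interval: e^(−kτ) = e^(−0.01964 × 32.0) = 0.5335
R = 1 / (1 − 0.5335) = 2.143
Css,max = 33.3 × 2.143 = 71.38 µg/mL
Css,min = Css,max × e^(−kτ) = 71.38 × 0.5335 ≈ 38.1 µg/mL

38.1 µg/mL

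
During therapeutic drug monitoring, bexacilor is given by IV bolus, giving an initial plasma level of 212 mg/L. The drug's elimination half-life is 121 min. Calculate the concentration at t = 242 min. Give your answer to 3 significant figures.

53.0 mg/L

k = ln 2 / 121 = 0.005728 min⁻¹
C(t) = C₀ e^(−kt) = 212 × e^(−0.005728 × 242) = 212 × e^(−1.386) = 212 × 0.2500 ≈ 53.0 mg/L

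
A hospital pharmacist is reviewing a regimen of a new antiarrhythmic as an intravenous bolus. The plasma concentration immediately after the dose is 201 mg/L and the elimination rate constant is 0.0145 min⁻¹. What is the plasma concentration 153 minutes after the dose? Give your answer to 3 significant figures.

C(t) = C₀ e^(−kt) = 201 × e^(−0.01450 × 153) = 201 × e^(−2.219) = 201 × 0.1088 ≈ 21.9 mg/L

21.9 mg/L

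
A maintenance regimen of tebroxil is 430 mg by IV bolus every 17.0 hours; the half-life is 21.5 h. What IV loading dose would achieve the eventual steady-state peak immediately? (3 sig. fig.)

1020 mg

k = ln 2 / 21.5 = 0.03224 h⁻¹
Accumulation ratio R = 1 / (1 − e^(−kτ)) = 1 / (1 − e^(−0.03224×17.0)) = 1 / (1 − 0.5781) = 2.370
Loading dose = maintenance dose × R = 430 × 2.370 ≈ 1020 mg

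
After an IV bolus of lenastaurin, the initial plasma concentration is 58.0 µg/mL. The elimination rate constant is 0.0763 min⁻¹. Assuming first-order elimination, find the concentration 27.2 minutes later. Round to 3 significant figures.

C(t) = C₀ e^(−kt) = 58.0 × e^(−0.07630 × 27.2) = 58.0 × e^(−2.075) = 58.0 × 0.1255 ≈ 7.28 µg/mL

7.28 µg/mL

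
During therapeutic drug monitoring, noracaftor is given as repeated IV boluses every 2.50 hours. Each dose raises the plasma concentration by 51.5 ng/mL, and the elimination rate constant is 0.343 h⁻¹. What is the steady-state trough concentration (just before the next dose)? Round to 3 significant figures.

37.9 ng/mL

Fraction remaining after one interval: e^(−kτ) = e^(−0.3430 × 2.50) = 0.4242
R = 1 / (1 − 0.4242) = 1.737
Css,max = 51.5 × 1.737 = 89.44 ng/mL
Css,min = Css,max × e^(−kτ) = 89.44 × 0.4242 ≈ 37.9 ng/mL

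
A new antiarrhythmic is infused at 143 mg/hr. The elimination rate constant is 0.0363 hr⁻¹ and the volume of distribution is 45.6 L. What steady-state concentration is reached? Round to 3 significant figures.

CL = k · V = 0.0363 × 45.6 = 1.655 L/hr
Css = rate / CL = 143 / 1.655 ≈ 86.4 µg/mL

86.4 µg/mL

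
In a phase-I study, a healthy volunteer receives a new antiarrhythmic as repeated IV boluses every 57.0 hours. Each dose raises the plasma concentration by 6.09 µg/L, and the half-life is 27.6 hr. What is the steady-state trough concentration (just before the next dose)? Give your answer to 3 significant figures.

k = ln 2 / 27.6 = 0.02511 hr⁻¹
Fraction remaining after one interval: e^(−kτ) = e^(−0.02511 × 57.0) = 0.2390
R = 1 / (1 − 0.2390) = 1.314
Css,max = 6.09 × 1.314 = 8.002 µg/L
Css,min = Css,max × e^(−kτ) = 8.002 × 0.2390 ≈ 1.91 µg/L

1.91 µg/L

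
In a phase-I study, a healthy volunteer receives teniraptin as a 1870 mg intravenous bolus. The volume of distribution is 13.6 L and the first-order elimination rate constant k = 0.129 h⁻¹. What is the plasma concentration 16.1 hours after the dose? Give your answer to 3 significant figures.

17.2 µg/mL

C₀ = dose / V = 1870 / 13.6 = 137.5 µg/mL
C(t) = C₀ e^(−kt) = 137.5 × e^(−0.1290 × 16.1) = 137.5 × e^(−2.077) = 137.5 × 0.1253 ≈ 17.2 µg/mL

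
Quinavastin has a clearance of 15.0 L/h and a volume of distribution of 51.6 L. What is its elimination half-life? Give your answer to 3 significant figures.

2.38 hours

k = CL / V = 15.0 / 51.6 = 0.2907 h⁻¹
t½ = ln 2 / k = ln 2 / 0.2907 ≈ 2.38 hours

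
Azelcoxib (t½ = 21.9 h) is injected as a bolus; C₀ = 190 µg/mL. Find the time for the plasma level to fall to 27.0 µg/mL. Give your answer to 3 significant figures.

61.6 hours

k = ln 2 / 21.9 = 0.03165 h⁻¹
C(t) = C₀ e^(−kt)  ⇒  t = ln(C₀/C) / k
t = ln(190/27.0) / 0.03165 = 1.951 / 0.03165 ≈ 61.6 hours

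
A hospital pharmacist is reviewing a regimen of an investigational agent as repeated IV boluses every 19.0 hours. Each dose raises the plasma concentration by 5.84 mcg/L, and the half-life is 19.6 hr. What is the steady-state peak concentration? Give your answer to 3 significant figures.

k = ln 2 / 19.6 = 0.03536 hr⁻¹
Fraction remaining after one interval: e^(−kτ) = e^(−0.03536 × 19.0) = 0.5107
R = 1 / (1 − 0.5107) = 2.044
Css,max = 5.84 × 2.044 ≈ 11.9 mcg/L

11.9 mcg/L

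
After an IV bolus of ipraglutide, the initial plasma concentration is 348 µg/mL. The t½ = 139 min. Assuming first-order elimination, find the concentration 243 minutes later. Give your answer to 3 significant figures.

k = ln 2 / 139 = 0.004987 min⁻¹
243 min is 1.748 half-lives, so C = 348 × (1/2)^1.748 = 348 × 0.2977 ≈ 104 µg/mL

104 µg/mL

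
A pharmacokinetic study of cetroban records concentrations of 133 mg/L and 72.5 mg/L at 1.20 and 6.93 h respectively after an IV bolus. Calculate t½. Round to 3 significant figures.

6.55 hours

k = ln(C₁/C₂) / (t₂ − t₁) = ln(133/72.5) / (6.93 − 1.20)
  = 0.6068 / 5.730 = 0.1059 h⁻¹
t½ = ln 2 / k = ln 2 / 0.1059 ≈ 6.55 hours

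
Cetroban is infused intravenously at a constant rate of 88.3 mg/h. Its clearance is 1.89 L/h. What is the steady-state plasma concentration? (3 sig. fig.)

46.7 µg/mL

Css = infusion rate / CL = 88.3 / 1.89 ≈ 46.7 µg/mL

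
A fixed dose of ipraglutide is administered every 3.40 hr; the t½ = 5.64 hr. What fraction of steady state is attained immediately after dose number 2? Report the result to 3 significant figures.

0.566

k = ln 2 / 5.64 = 0.1229 hr⁻¹
f_n = 1 − e^(−nkτ) = 1 − e^(−2 × 0.1229 × 3.40) = 1 − e^(−0.8357) = 1 − 0.4336 ≈ 0.566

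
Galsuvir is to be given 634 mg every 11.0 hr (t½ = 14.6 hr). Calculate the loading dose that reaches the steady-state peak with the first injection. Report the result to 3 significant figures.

k = ln 2 / 14.6 = 0.04748 hr⁻¹
Accumulation ratio R = 1 / (1 − e^(−kτ)) = 1 / (1 − e^(−0.04748×11.0)) = 1 / (1 − 0.5932) = 2.458
Loading dose = maintenance dose × R = 634 × 2.458 ≈ 1560 mg

1560 mg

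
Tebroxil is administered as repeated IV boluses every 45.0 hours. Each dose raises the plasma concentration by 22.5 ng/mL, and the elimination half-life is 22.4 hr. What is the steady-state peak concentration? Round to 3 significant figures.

k = ln 2 / 22.4 = 0.03094 hr⁻¹
Fraction remaining after one interval: e^(−kτ) = e^(−0.03094 × 45.0) = 0.2485
R = 1 / (1 − 0.2485) = 1.331
Css,max = 22.5 × 1.331 ≈ 29.9 ng/mL

29.9 ng/mL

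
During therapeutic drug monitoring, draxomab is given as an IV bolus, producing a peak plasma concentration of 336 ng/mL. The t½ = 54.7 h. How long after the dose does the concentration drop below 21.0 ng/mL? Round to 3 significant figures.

219 hours

k = ln 2 / 54.7 = 0.01267 h⁻¹
C(t) = C₀ e^(−kt)  ⇒  t = ln(C₀/C) / k
t = ln(336/21.0) / 0.01267 = 2.773 / 0.01267 ≈ 219 hours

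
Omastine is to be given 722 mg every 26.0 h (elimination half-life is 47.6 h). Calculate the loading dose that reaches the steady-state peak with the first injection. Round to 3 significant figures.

2290 mg

k = ln 2 / 47.6 = 0.01456 h⁻¹
Accumulation ratio R = 1 / (1 − e^(−kτ)) = 1 / (1 − e^(−0.01456×26.0)) = 1 / (1 − 0.6848) = 3.173
Loading dose = maintenance dose × R = 722 × 3.173 ≈ 2290 mg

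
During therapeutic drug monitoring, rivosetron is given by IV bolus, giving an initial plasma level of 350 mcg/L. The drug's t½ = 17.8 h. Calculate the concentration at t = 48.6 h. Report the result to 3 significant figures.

52.7 mcg/L

k = ln 2 / 17.8 = 0.03894 h⁻¹
48.6 h is 2.730 half-lives, so C = 350 × (1/2)^2.730 = 350 × 0.1507 ≈ 52.7 mcg/L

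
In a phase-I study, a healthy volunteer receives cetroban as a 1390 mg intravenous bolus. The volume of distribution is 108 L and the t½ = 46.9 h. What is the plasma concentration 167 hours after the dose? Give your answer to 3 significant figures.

C₀ = dose / V = 1390 / 108 = 12.87 mg/L
k = ln 2 / 46.9 = 0.01478 h⁻¹
C(t) = C₀ e^(−kt) = 12.87 × e^(−0.01478 × 167) = 12.87 × e^(−2.468) = 12.87 × 0.08474 ≈ 1.09 mg/L

1.09 mg/L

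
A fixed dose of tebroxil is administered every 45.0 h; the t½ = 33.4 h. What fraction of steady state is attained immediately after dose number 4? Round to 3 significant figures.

k = ln 2 / 33.4 = 0.02075 h⁻¹
f_n = 1 − e^(−nkτ) = 1 − e^(−4 × 0.02075 × 45.0) = 1 − e^(−3.736) = 1 − 0.02386 ≈ 0.976

0.976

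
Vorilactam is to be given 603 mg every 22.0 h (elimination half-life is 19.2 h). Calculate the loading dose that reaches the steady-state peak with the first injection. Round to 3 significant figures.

k = ln 2 / 19.2 = 0.03610 h⁻¹
Accumulation ratio R = 1 / (1 − e^(−kτ)) = 1 / (1 − e^(−0.03610×22.0)) = 1 / (1 − 0.4519) = 1.825
Loading dose = maintenance dose × R = 603 × 1.825 ≈ 1100 mg

1100 mg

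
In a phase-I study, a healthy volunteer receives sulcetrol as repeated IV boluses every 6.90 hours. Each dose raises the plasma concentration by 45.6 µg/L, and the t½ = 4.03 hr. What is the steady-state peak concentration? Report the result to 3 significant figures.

65.6 µg/L

k = ln 2 / 4.03 = 0.1720 hr⁻¹
Fraction remaining after one interval: e^(−kτ) = e^(−0.1720 × 6.90) = 0.3052
R = 1 / (1 − 0.3052) = 1.439
Css,max = 45.6 × 1.439 ≈ 65.6 µg/L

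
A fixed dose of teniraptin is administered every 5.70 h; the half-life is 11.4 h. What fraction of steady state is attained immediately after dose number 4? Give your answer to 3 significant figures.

0.750

k = ln 2 / 11.4 = 0.06080 h⁻¹
f_n = 1 − e^(−nkτ) = 1 − e^(−4 × 0.06080 × 5.70) = 1 − e^(−1.386) = 1 − 0.2500 ≈ 0.750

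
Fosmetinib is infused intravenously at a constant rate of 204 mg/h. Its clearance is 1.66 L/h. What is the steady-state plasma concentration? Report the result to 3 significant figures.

Css = infusion rate / CL = 204 / 1.66 ≈ 123 µg/mL

123 µg/mL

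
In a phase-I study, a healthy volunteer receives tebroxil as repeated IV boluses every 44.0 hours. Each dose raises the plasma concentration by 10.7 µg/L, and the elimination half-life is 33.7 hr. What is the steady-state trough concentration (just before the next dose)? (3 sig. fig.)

7.27 µg/L

k = ln 2 / 33.7 = 0.02057 hr⁻¹
Fraction remaining after one interval: e^(−kτ) = e^(−0.02057 × 44.0) = 0.4045
R = 1 / (1 − 0.4045) = 1.679
Css,max = 10.7 × 1.679 = 17.97 µg/L
Css,min = Css,max × e^(−kτ) = 17.97 × 0.4045 ≈ 7.27 µg/L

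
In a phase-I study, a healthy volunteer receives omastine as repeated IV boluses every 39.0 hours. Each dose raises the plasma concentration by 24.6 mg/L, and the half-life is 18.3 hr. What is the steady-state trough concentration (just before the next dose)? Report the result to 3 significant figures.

k = ln 2 / 18.3 = 0.03788 hr⁻¹
Fraction remaining after one interval: e^(−kτ) = e^(−0.03788 × 39.0) = 0.2283
R = 1 / (1 − 0.2283) = 1.296
Css,max = 24.6 × 1.296 = 31.88 mg/L
Css,min = Css,max × e^(−kτ) = 31.88 × 0.2283 ≈ 7.28 mg/L

7.28 mg/L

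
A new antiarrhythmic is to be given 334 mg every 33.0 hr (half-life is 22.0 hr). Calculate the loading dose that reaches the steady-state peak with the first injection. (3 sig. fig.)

517 mg

k = ln 2 / 22.0 = 0.03151 hr⁻¹
Accumulation ratio R = 1 / (1 − e^(−kτ)) = 1 / (1 − e^(−0.03151×33.0)) = 1 / (1 − 0.3536) = 1.547
Loading dose = maintenance dose × R = 334 × 1.547 ≈ 517 mg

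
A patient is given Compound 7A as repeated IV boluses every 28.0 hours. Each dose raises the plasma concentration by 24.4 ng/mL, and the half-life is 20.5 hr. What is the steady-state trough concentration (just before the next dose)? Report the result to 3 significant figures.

15.5 ng/mL

k = ln 2 / 20.5 = 0.03381 hr⁻¹
Fraction remaining after one interval: e^(−kτ) = e^(−0.03381 × 28.0) = 0.3880
R = 1 / (1 − 0.3880) = 1.634
Css,max = 24.4 × 1.634 = 39.87 ng/mL
Css,min = Css,max × e^(−kτ) = 39.87 × 0.3880 ≈ 15.5 ng/mL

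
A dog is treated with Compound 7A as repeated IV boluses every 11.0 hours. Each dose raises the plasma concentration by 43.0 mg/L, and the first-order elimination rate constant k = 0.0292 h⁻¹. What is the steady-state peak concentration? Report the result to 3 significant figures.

Fraction remaining after one interval: e^(−kτ) = e^(−0.02920 × 11.0) = 0.7253
R = 1 / (1 − 0.7253) = 3.640
Css,max = 43.0 × 3.640 ≈ 157 mg/L

157 mg/L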